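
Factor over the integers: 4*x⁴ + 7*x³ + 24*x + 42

Group as (4*x⁴ + 24*x) + (7*x³ + 42) = 4*x*(x³ + 6) + 7*(x³ + 6).
Both groups share the factor (x³ + 6).

(4*x + 7)*(x³ + 6)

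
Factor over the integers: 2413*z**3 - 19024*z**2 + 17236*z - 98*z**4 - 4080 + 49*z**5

Among the possible rational roots, z = 5 is a root, so (z - 5) divides it; the quotient is 49*z**4 + 147*z**3 + 3148*z**2 - 3284*z + 816.
Continuing, z = 3/7 is a root, so (7*z - 3) is a factor; dividing leaves 7*z**3 + 24*z**2 + 460*z - 272.
Next, z = 4/7 is a root, so (7*z - 4) is a factor; dividing leaves z**2 + 4*z + 68.
The quadratic z**2 + 4*z + 68 has discriminant -256 < 0 and is irreducible over ℤ.

(7*z - 3)*(7*z - 4)*(z - 5)*(z**2 + 4*z + 68)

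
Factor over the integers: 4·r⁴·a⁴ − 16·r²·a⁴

Pull out the common factor 4·r²·a⁴, leaving r² − 4.
Recognize a difference of squares with the parts r and 2.

4·a⁴·r²·(r + 2)·(r − 2)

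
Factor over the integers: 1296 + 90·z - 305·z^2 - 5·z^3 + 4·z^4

(4·z - 9)·(z + 2)·(z + 8)·(z - 9)

Trying the rational-root candidates, z = -2 is a root, so (z + 2) is a factor; dividing leaves 4·z^3 - 13·z^2 - 279·z + 648.
Continuing, z = 9/4 is a root, giving the factor (4·z - 9) and quotient z^2 - z - 72.
The remaining quadratic factors as (z + 8)(z - 9).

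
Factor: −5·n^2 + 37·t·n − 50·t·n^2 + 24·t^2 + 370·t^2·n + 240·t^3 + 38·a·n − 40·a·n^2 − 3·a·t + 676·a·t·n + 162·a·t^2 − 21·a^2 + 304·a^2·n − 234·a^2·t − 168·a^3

Group: 3·a·(−56·a^2 − 134·a·t + 8·a·n − 7·a − 80·t^2 + 10·t·n − 8·t + n) + (−3·t − 5·n)·(−56·a^2 − 134·a·t + 8·a·n − 7·a − 80·t^2 + 10·t·n − 8·t + n); both groups contain (−56·a^2 − 134·a·t + 8·a·n − 7·a − 80·t^2 + 10·t·n − 8·t + n), so (3·a − 3·t − 5·n) is a factor with cofactor −56·a^2 − 134·a·t + 8·a·n − 7·a − 80·t^2 + 10·t·n − 8·t + n.
The cofactor groups again: −56·a^2 − 134·a·t + 8·a·n − 7·a − 80·t^2 + 10·t·n − 8·t + n = −7·a·(8·a + 10·t + 1) + (−8·t + n)·(8·a + 10·t + 1); both groups contain (8·a + 10·t + 1), giving −(7·a + 8·t − n)·(8·a + 10·t + 1).

−(3·a − 3·t − 5·n)·(7·a + 8·t − n)·(8·a + 10·t + 1)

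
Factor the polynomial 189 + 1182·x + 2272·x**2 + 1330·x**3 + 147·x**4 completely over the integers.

(3·x + 1)·(7·x + 3)·(7·x + 9)·(x + 7)

By the rational root theorem, x = -7 is a root, so (x + 7) divides it; the quotient is 147·x**3 + 301·x**2 + 165·x + 27.
Then x = -9/7 is a root, so (7·x + 9) is a factor; dividing leaves 21·x**2 + 16·x + 3.
The remaining quadratic factors as (7·x + 3)(3·x + 1).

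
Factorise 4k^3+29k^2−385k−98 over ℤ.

Among the possible rational roots, k = −1/4 is a root, giving the factor (4k+1) and quotient k^2+7k−98.
The remaining quadratic factors as (k−7)(k+14).

(4k+1)(k+14)(k−7)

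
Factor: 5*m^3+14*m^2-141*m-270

By the rational root theorem, m = -6 is a root, so (m+6) is a factor; dividing leaves 5*m^2-16*m-45.
The remaining quadratic factors as (5*m+9)(m-5).

(5*m+9)*(m+6)*(m-5)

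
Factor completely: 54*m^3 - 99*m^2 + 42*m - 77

(6*m - 11)*(9*m^2 + 7)

Group as (54*m^3 + 42*m) + (-99*m^2 - 77) = 6*m*(9*m^2 + 7) - 11*(9*m^2 + 7).
Both groups share the factor (9*m^2 + 7).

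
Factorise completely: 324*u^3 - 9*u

Pull out the common factor 9*u; 36*u^2 - 1 is a difference of squares.

9*u*(6*u + 1)*(6*u - 1)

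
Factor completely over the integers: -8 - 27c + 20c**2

(4c + 1)(5c - 8)

Need a pair with product 20·(-8) = -160 and sum -27: that's -32 and 5.
Split the middle term: 20c**2 - 32c + 5c - 8 = 4c(5c - 8) + (5c - 8).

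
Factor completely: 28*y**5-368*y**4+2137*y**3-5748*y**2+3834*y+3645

Trying the rational-root candidates, y = -1/2 is a root, so (2*y+1) divides it; the quotient is 14*y**4-191*y**3+1164*y**2-3456*y+3645.
Continuing, y = 9/2 is a root, giving the factor (2*y-9) and quotient 7*y**3-64*y**2+294*y-405.
Continuing, y = 15/7 is a root, so (7*y-15) is a factor; dividing leaves y**2-7*y+27.
The quadratic y**2-7*y+27 has discriminant -59 < 0 and is irreducible over ℤ.

(2*y+1)*(2*y-9)*(7*y-15)*(y**2-7*y+27)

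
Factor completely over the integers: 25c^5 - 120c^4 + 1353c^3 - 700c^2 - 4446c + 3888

(5c + 9)(5c - 8)(c - 1)(c^2 - 4c + 54)

Testing divisors of the constant over divisors of the leading coefficient, c = -9/5 is a root, so (5c + 9) is a factor; dividing leaves 5c^4 - 33c^3 + 330c^2 - 734c + 432.
Next, c = 1 is a root, so (c - 1) is a factor; dividing leaves 5c^3 - 28c^2 + 302c - 432.
Continuing, c = 8/5 is a root, so (5c - 8) divides it; the quotient is c^2 - 4c + 54.
The quadratic c^2 - 4c + 54 has discriminant -200 < 0 and is irreducible over ℤ.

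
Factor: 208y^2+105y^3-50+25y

Testing divisors of the constant over divisors of the leading coefficient, y = -5/3 is a root, so (3y+5) divides it; the quotient is 35y^2+11y-10.
The remaining quadratic factors as (5y-2)(7y+5).

(3y+5)(5y-2)(7y+5)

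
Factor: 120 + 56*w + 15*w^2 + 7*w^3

Group as (7*w^3 + 56*w) + (15*w^2 + 120) = 7*w*(w^2 + 8) + 15*(w^2 + 8).
Both groups share the factor (w^2 + 8).

(7*w + 15)*(w^2 + 8)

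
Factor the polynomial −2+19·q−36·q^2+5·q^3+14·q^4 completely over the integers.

Among the possible rational roots, q = 1/7 is a root, so (7·q−1) is a factor; dividing leaves 2·q^3+q^2−5·q+2.
Then q = 1 is a root, giving the factor (q−1) and quotient 2·q^2+3·q−2.
The remaining quadratic factors as (q+2)(2·q−1).

(2·q−1)·(7·q−1)·(q+2)·(q−1)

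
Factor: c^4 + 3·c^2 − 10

Substitute u = c^2 to get a quadratic in u, then factor.
c^2 − 2 is irreducible over ℤ (2 is not a perfect square).
c^2 + 5 is irreducible over ℤ (always positive, so no real roots).

(c^2 + 5)·(c^2 − 2)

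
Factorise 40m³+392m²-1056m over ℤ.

8m(5m-11)(m+12)

Pull out the common factor 8m, then factor the remaining trinomial.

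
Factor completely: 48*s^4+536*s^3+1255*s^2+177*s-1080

Testing divisors of the constant over divisors of the leading coefficient, s = 3/4 is a root, so (4*s-3) divides it; the quotient is 12*s^3+143*s^2+421*s+360.
Next, s = -9/4 is a root, so (4*s+9) divides it; the quotient is 3*s^2+29*s+40.
The remaining quadratic factors as (3*s+5)(s+8).

(3*s+5)*(4*s+9)*(4*s-3)*(s+8)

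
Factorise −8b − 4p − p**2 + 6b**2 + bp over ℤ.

Group: 2b(3b − p − 4) + p(3b − p − 4); both groups contain (3b − p − 4).

(2b + p)(3b − p − 4)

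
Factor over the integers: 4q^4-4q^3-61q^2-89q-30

(2q+1)(2q+3)(q+2)(q-5)

By the rational root theorem, q = -1/2 is a root, so (2q+1) divides it; the quotient is 2q^3-3q^2-29q-30.
Then q = -3/2 is a root, so (2q+3) is a factor; dividing leaves q^2-3q-10.
The remaining quadratic factors as (q-5)(q+2).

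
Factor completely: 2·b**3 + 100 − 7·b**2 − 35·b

Testing divisors of the constant over divisors of the leading coefficient, b = −4 is a root, so (b + 4) is a factor; dividing leaves 2·b**2 − 15·b + 25.
The remaining quadratic factors as (b − 5)(2·b − 5).

(2·b − 5)·(b + 4)·(b − 5)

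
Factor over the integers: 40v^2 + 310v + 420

10(4v + 7)(v + 6)

Pull out the common factor 10, then factor the remaining trinomial.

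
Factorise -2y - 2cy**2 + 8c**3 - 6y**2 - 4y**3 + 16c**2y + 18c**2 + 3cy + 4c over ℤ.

(2c - y)(4c + 2y + 1)(c + 2y + 2)

Group: 4c(2c**2 + 3cy + 4c - 2y**2 - 2y) + (2y + 1)(2c**2 + 3cy + 4c - 2y**2 - 2y); both groups contain (2c**2 + 3cy + 4c - 2y**2 - 2y), so (4c + 2y + 1) is a factor with cofactor 2c**2 + 3cy + 4c - 2y**2 - 2y.
The cofactor groups again: 2c**2 + 3cy + 4c - 2y**2 - 2y = c(2c - y) + (2y + 2)(2c - y); both groups contain (2c - y), giving (c + 2y + 2)(2c - y).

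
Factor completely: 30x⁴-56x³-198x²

Pull out the common factor 2x², then factor the remaining trinomial.

2x²(3x-11)(5x+9)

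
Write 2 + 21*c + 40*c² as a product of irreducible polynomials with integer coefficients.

Need a pair with product 40·2 = 80 and sum 21: that's 5 and 16.
Split the middle term: 40*c² + 5*c + 16*c + 2 = 5*c*(8*c + 1) + 2*(8*c + 1).

(5*c + 2)*(8*c + 1)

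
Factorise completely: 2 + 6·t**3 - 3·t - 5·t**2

(2·t - 1)·(3·t + 2)·(t - 1)

Testing divisors of the constant over divisors of the leading coefficient, t = -2/3 is a root, so (3·t + 2) divides it; the quotient is 2·t**2 - 3·t + 1.
The remaining quadratic factors as (2·t - 1)(t - 1).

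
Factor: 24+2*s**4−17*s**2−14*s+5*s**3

Trying the rational-root candidates, s = −3/2 is a root, so (2*s+3) is a factor; dividing leaves s**3+s**2−10*s+8.
Next, s = 2 is a root, so (s−2) is a factor; dividing leaves s**2+3*s−4.
The remaining quadratic factors as (s−1)(s+4).

(2*s+3)*(s+4)*(s−1)*(s−2)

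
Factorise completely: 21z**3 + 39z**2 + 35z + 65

(7z + 13)(3z**2 + 5)

Group as (21z**3 + 35z) + (39z**2 + 65) = 7z(3z**2 + 5) + 13(3z**2 + 5).
Both groups share the factor (3z**2 + 5).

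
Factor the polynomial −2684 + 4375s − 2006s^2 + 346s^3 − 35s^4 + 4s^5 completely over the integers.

(4s − 11)(s − 1)(s − 4)(s^2 − s + 61)

Testing divisors of the constant over divisors of the leading coefficient, s = 11/4 is a root, so (4s − 11) is a factor; dividing leaves s^4 − 6s^3 + 70s^2 − 309s + 244.
Continuing, s = 1 is a root, giving the factor (s − 1) and quotient s^3 − 5s^2 + 65s − 244.
Then s = 4 is a root, so (s − 4) divides it; the quotient is s^2 − s + 61.
The quadratic s^2 − s + 61 has discriminant −243 < 0 and is irreducible over ℤ.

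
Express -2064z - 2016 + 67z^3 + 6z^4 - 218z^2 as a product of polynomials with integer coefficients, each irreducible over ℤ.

(6z + 7)(z + 12)(z + 4)(z - 6)

Trying the rational-root candidates, z = -12 is a root, so (z + 12) is a factor; dividing leaves 6z^3 - 5z^2 - 158z - 168.
Then z = 6 is a root, so (z - 6) is a factor; dividing leaves 6z^2 + 31z + 28.
The remaining quadratic factors as (6z + 7)(z + 4).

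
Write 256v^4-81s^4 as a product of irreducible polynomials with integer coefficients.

(4v-3s)(4v+3s)(16v^2+9s^2)

(4v)⁴ − (3s)⁴ = ((4v)² − (3s)²)((4v)² + (3s)²); the first factor splits again, the second (16v^2+9s^2) is irreducible.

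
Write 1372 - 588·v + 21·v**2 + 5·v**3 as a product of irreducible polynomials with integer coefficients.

Testing divisors of the constant over divisors of the leading coefficient, v = 14/5 is a root, giving the factor (5·v - 14) and quotient v**2 + 7·v - 98.
The remaining quadratic factors as (v - 7)(v + 14).

(5·v - 14)·(v + 14)·(v - 7)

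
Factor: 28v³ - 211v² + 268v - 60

(4v - 5)(7v - 2)(v - 6)

By the rational root theorem, v = 6 is a root, so (v - 6) is a factor; dividing leaves 28v² - 43v + 10.
The remaining quadratic factors as (7v - 2)(4v - 5).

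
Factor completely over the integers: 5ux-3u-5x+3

(5x-3)(u-1)

Group as (5ux-3u) + (-5x+3) = u(5x-3) - (5x-3).
Both groups share the factor (5x-3).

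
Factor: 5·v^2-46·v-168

Need a pair with product 5·(-168) = -840 and sum -46: that's 14 and -60.
Split the middle term: 5·v^2+14·v - 60·v-168 = v·(5·v+14) - 12·(5·v+14).

(5·v+14)·(v-12)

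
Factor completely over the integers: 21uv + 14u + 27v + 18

(3v + 2)(7u + 9)

Group as (21uv + 14u) + (27v + 18) = 7u(3v + 2) + 9(3v + 2).
Both groups share the factor (3v + 2).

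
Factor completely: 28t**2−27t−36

Need a pair with product 28·(−36) = −1008 and sum −27: that's −48 and 21.
Split the middle term: 28t**2−48t + 21t−36 = 4t(7t−12) + 3(7t−12).

(4t+3)(7t−12)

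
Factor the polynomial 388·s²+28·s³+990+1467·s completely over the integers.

Testing divisors of the constant over divisors of the leading coefficient, s = -15/2 is a root, so (2·s+15) is a factor; dividing leaves 14·s²+89·s+66.
The remaining quadratic factors as (2·s+11)(7·s+6).

(2·s+11)·(2·s+15)·(7·s+6)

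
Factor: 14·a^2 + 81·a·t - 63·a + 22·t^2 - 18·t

Group: 7·a·(2·a + 11·t - 9) + 2·t·(2·a + 11·t - 9); both groups contain (2·a + 11·t - 9).

(2·a + 11·t - 9)·(7·a + 2·t)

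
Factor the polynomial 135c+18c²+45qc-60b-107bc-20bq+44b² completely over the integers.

Group: 11b(4b-9c) + (-5q-2c-15)(4b-9c); both groups contain (4b-9c).

(11b-5q-2c-15)(4b-9c)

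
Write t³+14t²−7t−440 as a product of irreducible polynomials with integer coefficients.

(t+11)(t+8)(t−5)

By the rational root theorem, t = −8 is a root, so (t+8) divides it; the quotient is t²+6t−55.
The remaining quadratic factors as (t−5)(t+11).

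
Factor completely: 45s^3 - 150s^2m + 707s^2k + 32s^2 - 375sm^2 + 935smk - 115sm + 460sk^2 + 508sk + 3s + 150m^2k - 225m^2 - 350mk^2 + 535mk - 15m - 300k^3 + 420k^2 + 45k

(5s - 2k + 3)(9s + 15m + 10k + 1)(s - 5m + 15k)

Group: s(45s^2 + 75sm + 32sk + 32s - 30mk + 45m - 20k^2 + 28k + 3) + (-5m + 15k)(45s^2 + 75sm + 32sk + 32s - 30mk + 45m - 20k^2 + 28k + 3); both groups contain (45s^2 + 75sm + 32sk + 32s - 30mk + 45m - 20k^2 + 28k + 3), so (s - 5m + 15k) is a factor with cofactor 45s^2 + 75sm + 32sk + 32s - 30mk + 45m - 20k^2 + 28k + 3.
The cofactor groups again: 45s^2 + 75sm + 32sk + 32s - 30mk + 45m - 20k^2 + 28k + 3 = 9s(5s - 2k + 3) + (15m + 10k + 1)(5s - 2k + 3); both groups contain (5s - 2k + 3), giving (9s + 15m + 10k + 1)(5s - 2k + 3).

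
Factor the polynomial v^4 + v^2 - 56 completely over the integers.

Substitute u = v^2 to get a quadratic in u, then factor.
v^2 - 7 is irreducible over ℤ (7 is not a perfect square).
v^2 + 8 is irreducible over ℤ (always positive, so no real roots).

(v^2 + 8)*(v^2 - 7)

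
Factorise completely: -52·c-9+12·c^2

Need a pair with product 12·(-9) = -108 and sum -52: that's 2 and -54.
Split the middle term: 12·c^2+2·c - 54·c-9 = 2·c·(6·c+1) - 9·(6·c+1).

(2·c-9)·(6·c+1)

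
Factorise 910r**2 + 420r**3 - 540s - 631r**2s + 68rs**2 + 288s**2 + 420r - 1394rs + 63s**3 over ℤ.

(15r - 7s + 10)(4r + s + 6)(7r - 9s)

Group: 4r(105r**2 - 184rs + 70r + 63s**2 - 90s) + (s + 6)(105r**2 - 184rs + 70r + 63s**2 - 90s); both groups contain (105r**2 - 184rs + 70r + 63s**2 - 90s), so (4r + s + 6) is a factor with cofactor 105r**2 - 184rs + 70r + 63s**2 - 90s.
The cofactor groups again: 105r**2 - 184rs + 70r + 63s**2 - 90s = 15r(7r - 9s) + (-7s + 10)(7r - 9s); both groups contain (7r - 9s), giving (15r - 7s + 10)(7r - 9s).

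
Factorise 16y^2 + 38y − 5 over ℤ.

(2y + 5)(8y − 1)

Need a pair with product 16·(−5) = −80 and sum 38: that's −2 and 40.
Split the middle term: 16y^2 − 2y + 40y − 5 = 2y(8y − 1) + 5(8y − 1).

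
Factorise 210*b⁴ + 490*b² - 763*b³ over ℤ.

7*b²*(5*b - 14)*(6*b - 5)

Pull out the common factor 7*b², then factor the remaining trinomial.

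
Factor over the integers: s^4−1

(s+1)(s−1)(s^2+1)

Write as (s^2)² − (1)², then factor s^2−1 once more.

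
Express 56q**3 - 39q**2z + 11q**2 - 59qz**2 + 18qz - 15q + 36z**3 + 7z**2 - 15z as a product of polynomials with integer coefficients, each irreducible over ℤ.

Group: 7q(8q**2 - qz + 5q - 9z**2 + 5z) + (-4z - 3)(8q**2 - qz + 5q - 9z**2 + 5z); both groups contain (8q**2 - qz + 5q - 9z**2 + 5z), so (7q - 4z - 3) is a factor with cofactor 8q**2 - qz + 5q - 9z**2 + 5z.
The cofactor groups again: 8q**2 - qz + 5q - 9z**2 + 5z = q(8q - 9z + 5) + z(8q - 9z + 5); both groups contain (8q - 9z + 5), giving (q + z)(8q - 9z + 5).

(7q - 4z - 3)(8q - 9z + 5)(q + z)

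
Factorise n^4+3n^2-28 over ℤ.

(n+2)(n-2)(n^2+7)

Substitute u = n^2 to get a quadratic in u, then factor.
n^2+7 is irreducible over ℤ (always positive, so no real roots).
n^2-4 is a difference of squares.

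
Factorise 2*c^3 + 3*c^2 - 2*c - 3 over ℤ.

(2*c + 3)*(c + 1)*(c - 1)

Group as (2*c^3 - 2*c) + (3*c^2 - 3) = 2*c*(c^2 - 1) + 3*(c^2 - 1).
Both groups share the factor (c^2 - 1).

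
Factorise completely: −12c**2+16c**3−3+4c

(4c−3)(4c**2+1)

Group as (16c**3+4c) + (−12c**2−3) = 4c(4c**2+1) − 3(4c**2+1).
Both groups share the factor (4c**2+1).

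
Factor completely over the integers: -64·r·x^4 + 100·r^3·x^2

4·r·x^2·(5·r + 4·x)·(5·r - 4·x)

Every term has a factor of 4·r·x^2. Then 25·r^2 - 16·x^2 = (5·r)² − (4·x)².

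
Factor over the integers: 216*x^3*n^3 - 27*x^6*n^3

Every term has a factor of 27*x^3*n^3; factoring it out leaves -x^3 + 8.
Recognize a difference of cubes with the parts 2 and x.

-27*n^3*x^3*(x - 2)*(x^2 + 2*x + 4)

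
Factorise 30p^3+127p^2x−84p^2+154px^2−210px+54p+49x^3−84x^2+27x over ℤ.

(2p+x)(3p+7x−3)(5p+7x−9)

Group: 3p(10p^2+19px−18p+7x^2−9x) + (7x−3)(10p^2+19px−18p+7x^2−9x); both groups contain (10p^2+19px−18p+7x^2−9x), so (3p+7x−3) is a factor with cofactor 10p^2+19px−18p+7x^2−9x.
The cofactor groups again: 10p^2+19px−18p+7x^2−9x = 5p(2p+x) + (7x−9)(2p+x); both groups contain (2p+x), giving (5p+7x−9)(2p+x).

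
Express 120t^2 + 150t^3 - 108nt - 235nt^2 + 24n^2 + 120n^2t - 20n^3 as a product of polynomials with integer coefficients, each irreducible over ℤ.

-(10n - 15t - 12)(2n - 5t)(n - 2t)

Group: 10n(-2n^2 + 9nt - 10t^2) + (-15t - 12)(-2n^2 + 9nt - 10t^2); both groups contain (-2n^2 + 9nt - 10t^2), so (10n - 15t - 12) is a factor with cofactor -2n^2 + 9nt - 10t^2.
The cofactor groups again: -2n^2 + 9nt - 10t^2 = -n(2n - 5t) + 2t(2n - 5t); both groups contain (2n - 5t), giving -(n - 2t)(2n - 5t).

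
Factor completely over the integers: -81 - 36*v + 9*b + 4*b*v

Group as (4*b*v + 9*b) + (-36*v - 81) = b*(4*v + 9) - 9*(4*v + 9).
Both groups share the factor (4*v + 9).

(4*v + 9)*(b - 9)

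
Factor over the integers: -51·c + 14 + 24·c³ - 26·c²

Trying the rational-root candidates, c = -7/6 is a root, giving the factor (6·c + 7) and quotient 4·c² - 9·c + 2.
The remaining quadratic factors as (c - 2)(4·c - 1).

(4·c - 1)·(6·c + 7)·(c - 2)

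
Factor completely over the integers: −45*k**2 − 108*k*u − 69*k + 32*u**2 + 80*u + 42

Group: −15*k*(3*k + 8*u + 6) + (4*u + 7)*(3*k + 8*u + 6); both groups contain (3*k + 8*u + 6).

−(15*k − 4*u − 7)*(3*k + 8*u + 6)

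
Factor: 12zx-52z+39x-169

Group as (12zx-52z) + (39x-169) = 4z(3x-13) + 13(3x-13).
Both groups share the factor (3x-13).

(3x-13)(4z+13)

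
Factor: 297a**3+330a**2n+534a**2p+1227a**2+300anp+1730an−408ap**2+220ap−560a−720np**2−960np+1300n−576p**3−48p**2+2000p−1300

Group: 11a(27a**2+30an+78ap+87a+60np+130n+48p**2+44p−130) + (−12p+10)(27a**2+30an+78ap+87a+60np+130n+48p**2+44p−130); both groups contain (27a**2+30an+78ap+87a+60np+130n+48p**2+44p−130), so (11a−12p+10) is a factor with cofactor 27a**2+30an+78ap+87a+60np+130n+48p**2+44p−130.
The cofactor groups again: 27a**2+30an+78ap+87a+60np+130n+48p**2+44p−130 = 3a(9a+10n+8p−10) + (6p+13)(9a+10n+8p−10); both groups contain (9a+10n+8p−10), giving (3a+6p+13)(9a+10n+8p−10).

(11a−12p+10)(3a+6p+13)(9a+10n+8p−10)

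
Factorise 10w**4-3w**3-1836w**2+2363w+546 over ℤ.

By the rational root theorem, w = 3/2 is a root, so (2w-3) is a factor; dividing leaves 5w**3+6w**2-909w-182.
Then w = -1/5 is a root, so (5w+1) divides it; the quotient is w**2+w-182.
The remaining quadratic factors as (w-13)(w+14).

(2w-3)(5w+1)(w+14)(w-13)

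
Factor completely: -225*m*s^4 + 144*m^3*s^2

Factor out 9*m*s^2, leaving 16*m^2 - 25*s^2, which is a difference of two squares.

9*m*s^2*(4*m + 5*s)*(4*m - 5*s)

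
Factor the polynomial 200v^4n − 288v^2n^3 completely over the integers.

Factor out 8v^2n, leaving 25v^2 − 36n^2, which is a difference of two squares.

8nv^2(5v − 6n)(5v + 6n)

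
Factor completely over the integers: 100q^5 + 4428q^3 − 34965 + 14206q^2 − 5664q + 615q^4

Testing divisors of the constant over divisors of the leading coefficient, q = −15/4 is a root, so (4q + 15) divides it; the quotient is 25q^4 + 60q^3 + 882q^2 + 244q − 2331.
Then q = −9/5 is a root, giving the factor (5q + 9) and quotient 5q^3 + 3q^2 + 171q − 259.
Next, q = 7/5 is a root, giving the factor (5q − 7) and quotient q^2 + 2q + 37.
The quadratic q^2 + 2q + 37 has discriminant −144 < 0 and is irreducible over ℤ.

(4q + 15)(5q + 9)(5q − 7)(q^2 + 2q + 37)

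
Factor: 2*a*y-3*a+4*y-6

(2*y-3)*(a+2)

Group as (2*a*y-3*a) + (4*y-6) = a*(2*y-3) + 2*(2*y-3).
Both groups share the factor (2*y-3).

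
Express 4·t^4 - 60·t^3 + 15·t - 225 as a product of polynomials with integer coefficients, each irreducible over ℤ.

(t - 15)·(4·t^3 + 15)

Group as (4·t^4 + 15·t) + (-60·t^3 - 225) = t·(4·t^3 + 15) - 15·(4·t^3 + 15).
Both groups share the factor (4·t^3 + 15).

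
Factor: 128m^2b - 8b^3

8b(4m - b)(4m + b)

Pull out the common factor 8b; 16m^2 - b^2 is a difference of squares.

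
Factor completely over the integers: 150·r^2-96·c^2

6·(5·r-4·c)·(5·r+4·c)

Pull out the common factor 6; 25·r^2-16·c^2 is a difference of squares.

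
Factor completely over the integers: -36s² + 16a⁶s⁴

Factor out 4s² first: what remains is 4a⁶s² - 9.
Recognize a difference of squares with the parts 2a³s and 3.

4s²(2a³s + 3)(2a³s - 3)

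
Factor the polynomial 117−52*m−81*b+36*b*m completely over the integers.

(4*m−9)*(9*b−13)

Group as (36*b*m−81*b) + (−52*m+117) = 9*b*(4*m−9) − 13*(4*m−9).
Both groups share the factor (4*m−9).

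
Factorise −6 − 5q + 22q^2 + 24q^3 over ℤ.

Testing divisors of the constant over divisors of the leading coefficient, q = 1/2 is a root, so (2q − 1) divides it; the quotient is 12q^2 + 17q + 6.
The remaining quadratic factors as (3q + 2)(4q + 3).

(2q − 1)(3q + 2)(4q + 3)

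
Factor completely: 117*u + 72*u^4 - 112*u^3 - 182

Group as (72*u^4 + 117*u) + (-112*u^3 - 182) = 9*u*(8*u^3 + 13) - 14*(8*u^3 + 13).
Both groups share the factor (8*u^3 + 13).

(9*u - 14)*(8*u^3 + 13)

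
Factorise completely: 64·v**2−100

4·(4·v+5)·(4·v−5)

Factor out 4, leaving 16·v**2−25, which is a difference of two squares.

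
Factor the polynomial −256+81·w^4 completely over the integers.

(3·w+4)·(3·w−4)·(9·w^2+16)

Difference of squares twice: with A = 3·w and B = 4, A⁴ − B⁴ = (A² − B²)(A² + B²), and A² − B² factors again.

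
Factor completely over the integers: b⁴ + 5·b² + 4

Substitute u = b² to get a quadratic in u, then factor.
b² + 4 is irreducible over ℤ (sum of squares).
b² + 1 is irreducible over ℤ (sum of squares).

(b² + 1)·(b² + 4)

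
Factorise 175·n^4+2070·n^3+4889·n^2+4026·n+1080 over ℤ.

(5·n+3)·(5·n+4)·(7·n+10)·(n+9)

Among the possible rational roots, n = -3/5 is a root, so (5·n+3) divides it; the quotient is 35·n^3+393·n^2+742·n+360.
Next, n = -10/7 is a root, giving the factor (7·n+10) and quotient 5·n^2+49·n+36.
The remaining quadratic factors as (n+9)(5·n+4).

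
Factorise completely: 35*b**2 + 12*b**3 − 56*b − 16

Testing divisors of the constant over divisors of the leading coefficient, b = 4/3 is a root, so (3*b − 4) divides it; the quotient is 4*b**2 + 17*b + 4.
The remaining quadratic factors as (b + 4)(4*b + 1).

(3*b − 4)*(4*b + 1)*(b + 4)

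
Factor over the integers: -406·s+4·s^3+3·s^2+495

(4·s-5)·(s+11)·(s-9)

By the rational root theorem, s = -11 is a root, so (s+11) is a factor; dividing leaves 4·s^2-41·s+45.
The remaining quadratic factors as (4·s-5)(s-9).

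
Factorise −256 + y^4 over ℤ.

(y + 4)·(y − 4)·(y^2 + 16)

(y)⁴ − (4)⁴ = ((y)² − (4)²)((y)² + (4)²); the first factor splits again, the second (y^2 + 16) is irreducible.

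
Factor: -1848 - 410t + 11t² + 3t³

By the rational root theorem, t = 12 is a root, so (t - 12) divides it; the quotient is 3t² + 47t + 154.
The remaining quadratic factors as (3t + 14)(t + 11).

(3t + 14)(t + 11)(t - 12)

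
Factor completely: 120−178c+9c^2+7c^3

(7c−5)(c+6)(c−4)

Among the possible rational roots, c = 4 is a root, giving the factor (c−4) and quotient 7c^2+37c−30.
The remaining quadratic factors as (7c−5)(c+6).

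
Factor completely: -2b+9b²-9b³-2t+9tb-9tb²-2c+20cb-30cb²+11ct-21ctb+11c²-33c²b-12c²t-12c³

Group: 3c(-4c²-4ct-7cb+c-3tb+t-3b²+b) + (3b-2)(-4c²-4ct-7cb+c-3tb+t-3b²+b); both groups contain (-4c²-4ct-7cb+c-3tb+t-3b²+b), so (3c+3b-2) is a factor with cofactor -4c²-4ct-7cb+c-3tb+t-3b²+b.
The cofactor groups again: -4c²-4ct-7cb+c-3tb+t-3b²+b = -c(4c+3b-1) + (-t-b)(4c+3b-1); both groups contain (4c+3b-1), giving -(c+t+b)(4c+3b-1).

-(3c+3b-2)(4c+3b-1)(c+t+b)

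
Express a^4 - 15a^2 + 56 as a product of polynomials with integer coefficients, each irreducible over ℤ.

Substitute u = a^2 to get a quadratic in u, then factor.
a^2 - 7 is irreducible over ℤ (7 is not a perfect square).
a^2 - 8 is irreducible over ℤ (8 is not a perfect square).

(a^2 - 7)(a^2 - 8)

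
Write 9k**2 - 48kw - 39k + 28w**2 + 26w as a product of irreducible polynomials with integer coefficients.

(3k - 14w - 13)(3k - 2w)

Group: 3k(3k - 14w - 13) - 2w(3k - 14w - 13); both groups contain (3k - 14w - 13).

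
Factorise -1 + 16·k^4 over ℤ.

Write as (4·k^2)² − (1)², then factor 4·k^2 - 1 once more.

(2·k + 1)·(2·k - 1)·(4·k^2 + 1)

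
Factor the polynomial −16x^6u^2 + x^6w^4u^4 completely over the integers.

Every term has a factor of x^6u^2; factoring it out leaves w^4u^2 − 16.
Recognize a difference of squares with the parts w^2u and 4.

u^2x^6(w^2u + 4)(w^2u − 4)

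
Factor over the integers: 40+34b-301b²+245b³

(5b-4)(7b+2)(7b-5)

By the rational root theorem, b = 4/5 is a root, so (5b-4) is a factor; dividing leaves 49b²-21b-10.
The remaining quadratic factors as (7b-5)(7b+2).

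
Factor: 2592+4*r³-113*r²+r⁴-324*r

Trying the rational-root candidates, r = -9 is a root, giving the factor (r+9) and quotient r³-5*r²-68*r+288.
Continuing, r = 9 is a root, so (r-9) divides it; the quotient is r²+4*r-32.
The remaining quadratic factors as (r-4)(r+8).

(r+8)*(r+9)*(r-4)*(r-9)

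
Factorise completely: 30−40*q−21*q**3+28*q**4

Group as (28*q**4−40*q) + (−21*q**3+30) = 4*q*(7*q**3−10) − 3*(7*q**3−10).
Both groups share the factor (7*q**3−10).

(4*q−3)*(7*q**3−10)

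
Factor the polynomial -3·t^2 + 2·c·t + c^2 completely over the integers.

Group: c·(c + 3·t) - t·(c + 3·t); both groups contain (c + 3·t).

(c + 3·t)·(c - t)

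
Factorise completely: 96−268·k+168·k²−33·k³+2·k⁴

By the rational root theorem, k = 8 is a root, giving the factor (k−8) and quotient 2·k³−17·k²+32·k−12.
Continuing, k = 6 is a root, giving the factor (k−6) and quotient 2·k²−5·k+2.
The remaining quadratic factors as (2·k−1)(k−2).

(2·k−1)·(k−2)·(k−6)·(k−8)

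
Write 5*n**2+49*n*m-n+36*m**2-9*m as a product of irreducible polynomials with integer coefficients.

(5*n+4*m-1)*(n+9*m)

Group: 5*n*(n+9*m) + (4*m-1)*(n+9*m); both groups contain (n+9*m).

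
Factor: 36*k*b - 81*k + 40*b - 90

(4*b - 9)*(9*k + 10)

Group as (36*k*b - 81*k) + (40*b - 90) = 9*k*(4*b - 9) + 10*(4*b - 9).
Both groups share the factor (4*b - 9).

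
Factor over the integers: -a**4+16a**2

-a**2(a+4)(a-4)

Every term has a factor of a**2; factoring it out leaves -a**2+16.
Recognize a difference of squares with the parts 4 and a.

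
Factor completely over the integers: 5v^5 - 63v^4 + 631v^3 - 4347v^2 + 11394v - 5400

(5v - 3)(v - 4)(v - 6)(v^2 - 2v + 75)

Among the possible rational roots, v = 6 is a root, giving the factor (v - 6) and quotient 5v^4 - 33v^3 + 433v^2 - 1749v + 900.
Continuing, v = 4 is a root, so (v - 4) divides it; the quotient is 5v^3 - 13v^2 + 381v - 225.
Continuing, v = 3/5 is a root, giving the factor (5v - 3) and quotient v^2 - 2v + 75.
The quadratic v^2 - 2v + 75 has discriminant -296 < 0 and is irreducible over ℤ.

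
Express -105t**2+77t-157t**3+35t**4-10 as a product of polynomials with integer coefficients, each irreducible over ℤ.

Testing divisors of the constant over divisors of the leading coefficient, t = -1 is a root, so (t+1) divides it; the quotient is 35t**3-192t**2+87t-10.
Next, t = 1/5 is a root, so (5t-1) divides it; the quotient is 7t**2-37t+10.
The remaining quadratic factors as (7t-2)(t-5).

(5t-1)(7t-2)(t+1)(t-5)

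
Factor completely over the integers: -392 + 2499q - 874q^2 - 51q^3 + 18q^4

(3q - 8)(6q - 1)(q + 7)(q - 7)

Among the possible rational roots, q = 7 is a root, so (q - 7) is a factor; dividing leaves 18q^3 + 75q^2 - 349q + 56.
Next, q = 1/6 is a root, giving the factor (6q - 1) and quotient 3q^2 + 13q - 56.
The remaining quadratic factors as (3q - 8)(q + 7).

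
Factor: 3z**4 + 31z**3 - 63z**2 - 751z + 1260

Among the possible rational roots, z = 4 is a root, giving the factor (z - 4) and quotient 3z**3 + 43z**2 + 109z - 315.
Continuing, z = 5/3 is a root, so (3z - 5) is a factor; dividing leaves z**2 + 16z + 63.
The remaining quadratic factors as (z + 7)(z + 9).

(3z - 5)(z + 7)(z + 9)(z - 4)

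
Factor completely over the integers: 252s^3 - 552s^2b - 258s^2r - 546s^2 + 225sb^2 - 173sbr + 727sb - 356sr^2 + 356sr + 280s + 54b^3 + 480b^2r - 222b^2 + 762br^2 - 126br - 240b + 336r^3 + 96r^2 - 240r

(7s - 6b - 6r)(6s - 9b - 8r - 8)(6s + b + 7r - 5)

Group: 7s(36s^2 - 48sb - 6sr - 78s - 9b^2 - 71br + 37b - 56r^2 - 16r + 40) + (-6b - 6r)(36s^2 - 48sb - 6sr - 78s - 9b^2 - 71br + 37b - 56r^2 - 16r + 40); both groups contain (36s^2 - 48sb - 6sr - 78s - 9b^2 - 71br + 37b - 56r^2 - 16r + 40), so (7s - 6b - 6r) is a factor with cofactor 36s^2 - 48sb - 6sr - 78s - 9b^2 - 71br + 37b - 56r^2 - 16r + 40.
The cofactor groups again: 36s^2 - 48sb - 6sr - 78s - 9b^2 - 71br + 37b - 56r^2 - 16r + 40 = 6s(6s + b + 7r - 5) + (-9b - 8r - 8)(6s + b + 7r - 5); both groups contain (6s + b + 7r - 5), giving (6s - 9b - 8r - 8)(6s + b + 7r - 5).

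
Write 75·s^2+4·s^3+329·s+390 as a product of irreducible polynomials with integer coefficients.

(4·s+15)·(s+13)·(s+2)

By the rational root theorem, s = -13 is a root, giving the factor (s+13) and quotient 4·s^2+23·s+30.
The remaining quadratic factors as (4·s+15)(s+2).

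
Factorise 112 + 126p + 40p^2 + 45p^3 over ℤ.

(9p + 8)(5p^2 + 14)

Group as (45p^3 + 126p) + (40p^2 + 112) = 9p(5p^2 + 14) + 8(5p^2 + 14).
Both groups share the factor (5p^2 + 14).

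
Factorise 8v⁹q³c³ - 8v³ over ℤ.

8v³(v²qc - 1)(v⁴q²c² + v²qc + 1)

Every term has a factor of 8v³; factoring it out leaves v⁶q³c³ - 1.
Recognize a difference of cubes with the parts v²qc and 1.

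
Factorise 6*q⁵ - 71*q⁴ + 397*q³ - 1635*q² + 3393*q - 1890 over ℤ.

Among the possible rational roots, q = 6 is a root, so (q - 6) divides it; the quotient is 6*q⁴ - 35*q³ + 187*q² - 513*q + 315.
Continuing, q = 3 is a root, giving the factor (q - 3) and quotient 6*q³ - 17*q² + 136*q - 105.
Then q = 5/6 is a root, giving the factor (6*q - 5) and quotient q² - 2*q + 21.
The quadratic q² - 2*q + 21 has discriminant -80 < 0 and is irreducible over ℤ.

(6*q - 5)*(q - 3)*(q - 6)*(q² - 2*q + 21)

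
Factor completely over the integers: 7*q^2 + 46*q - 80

(7*q - 10)*(q + 8)

Need a pair with product 7·(-80) = -560 and sum 46: that's -10 and 56.
Split the middle term: 7*q^2 - 10*q + 56*q - 80 = q*(7*q - 10) + 8*(7*q - 10).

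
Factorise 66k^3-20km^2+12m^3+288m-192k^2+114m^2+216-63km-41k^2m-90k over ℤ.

Group: 11k(6k^2-7km-24k+2m^2+15m+18) + (6m+12)(6k^2-7km-24k+2m^2+15m+18); both groups contain (6k^2-7km-24k+2m^2+15m+18), so (11k+6m+12) is a factor with cofactor 6k^2-7km-24k+2m^2+15m+18.
The cofactor groups again: 6k^2-7km-24k+2m^2+15m+18 = 2k(3k-2m-3) + (-m-6)(3k-2m-3); both groups contain (3k-2m-3), giving (2k-m-6)(3k-2m-3).

(11k+6m+12)(2k-m-6)(3k-2m-3)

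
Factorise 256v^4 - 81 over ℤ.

(4v + 3)(4v - 3)(16v^2 + 9)

Write as (16v^2)² − (9)², then factor 16v^2 - 9 once more.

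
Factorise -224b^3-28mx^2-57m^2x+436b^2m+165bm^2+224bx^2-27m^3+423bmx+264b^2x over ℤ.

Group: 8b(-28b^2+51bm+33bx+27m^2+57mx+28x^2) - m(-28b^2+51bm+33bx+27m^2+57mx+28x^2); both groups contain (-28b^2+51bm+33bx+27m^2+57mx+28x^2), so (8b-m) is a factor with cofactor -28b^2+51bm+33bx+27m^2+57mx+28x^2.
The cofactor groups again: -28b^2+51bm+33bx+27m^2+57mx+28x^2 = -7b(4b-9m-7x) + (-3m-4x)(4b-9m-7x); both groups contain (4b-9m-7x), giving -(7b+3m+4x)(4b-9m-7x).

-(4b-9m-7x)(7b+3m+4x)(8b-m)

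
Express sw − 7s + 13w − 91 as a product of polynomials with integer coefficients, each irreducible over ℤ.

(s + 13)(w − 7)

Group as (sw − 7s) + (13w − 91) = s(w − 7) + 13(w − 7).
Both groups share the factor (w − 7).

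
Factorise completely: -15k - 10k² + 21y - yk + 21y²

(7y - 5k)(3y + 2k + 3)

Group: 7y(3y + 2k + 3) - 5k(3y + 2k + 3); both groups contain (3y + 2k + 3).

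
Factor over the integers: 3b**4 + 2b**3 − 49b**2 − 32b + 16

Trying the rational-root candidates, b = −1 is a root, so (b + 1) divides it; the quotient is 3b**3 − b**2 − 48b + 16.
Then b = 1/3 is a root, so (3b − 1) divides it; the quotient is b**2 − 16.
The remaining quadratic factors as (b − 4)(b + 4).

(3b − 1)(b + 1)(b + 4)(b − 4)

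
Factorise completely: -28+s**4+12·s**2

(s**2+14)·(s**2-2)

Substitute u = s**2 to get a quadratic in u, then factor.
s**2-2 is irreducible over ℤ (2 is not a perfect square).
s**2+14 is irreducible over ℤ (always positive, so no real roots).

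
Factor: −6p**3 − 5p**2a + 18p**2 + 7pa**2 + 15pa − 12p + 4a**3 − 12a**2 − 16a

Group: 2p(−3p**2 − pa + 3p + 4a**2 + 4a) + (a − 4)(−3p**2 − pa + 3p + 4a**2 + 4a); both groups contain (−3p**2 − pa + 3p + 4a**2 + 4a), so (2p + a − 4) is a factor with cofactor −3p**2 − pa + 3p + 4a**2 + 4a.
The cofactor groups again: −3p**2 − pa + 3p + 4a**2 + 4a = −3p(p − a − 1) − 4a(p − a − 1); both groups contain (p − a − 1), giving −(3p + 4a)(p − a − 1).

−(p − a − 1)(3p + 4a)(2p + a − 4)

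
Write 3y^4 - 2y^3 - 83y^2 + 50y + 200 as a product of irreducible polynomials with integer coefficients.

(3y + 4)(y + 5)(y - 2)(y - 5)

Trying the rational-root candidates, y = 2 is a root, so (y - 2) divides it; the quotient is 3y^3 + 4y^2 - 75y - 100.
Continuing, y = -4/3 is a root, so (3y + 4) divides it; the quotient is y^2 - 25.
The remaining quadratic factors as (y + 5)(y - 5).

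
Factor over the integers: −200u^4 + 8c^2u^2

8u^2(c + 5u)(c − 5u)

Factor out 8u^2, leaving c^2 − 25u^2, which is a difference of two squares.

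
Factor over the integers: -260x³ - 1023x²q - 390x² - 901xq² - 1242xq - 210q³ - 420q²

-(5x + 14q)(4x + 3q + 6)(13x + 5q)

Group: 5x(-52x² - 59xq - 78x - 15q² - 30q) + 14q(-52x² - 59xq - 78x - 15q² - 30q); both groups contain (-52x² - 59xq - 78x - 15q² - 30q), so (5x + 14q) is a factor with cofactor -52x² - 59xq - 78x - 15q² - 30q.
The cofactor groups again: -52x² - 59xq - 78x - 15q² - 30q = -13x(4x + 3q + 6) - 5q(4x + 3q + 6); both groups contain (4x + 3q + 6), giving -(13x + 5q)(4x + 3q + 6).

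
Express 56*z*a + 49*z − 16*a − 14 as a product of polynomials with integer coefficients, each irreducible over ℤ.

(7*z − 2)*(8*a + 7)

Group as (56*z*a + 49*z) + (−16*a − 14) = 7*z*(8*a + 7) − 2*(8*a + 7).
Both groups share the factor (8*a + 7).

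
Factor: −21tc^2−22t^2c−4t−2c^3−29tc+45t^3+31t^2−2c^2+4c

(t−c)(5t+2c+4)(9t+c−1)

Group: 9t(5t^2−3tc+4t−2c^2−4c) + (c−1)(5t^2−3tc+4t−2c^2−4c); both groups contain (5t^2−3tc+4t−2c^2−4c), so (9t+c−1) is a factor with cofactor 5t^2−3tc+4t−2c^2−4c.
The cofactor groups again: 5t^2−3tc+4t−2c^2−4c = 5t(t−c) + (2c+4)(t−c); both groups contain (t−c), giving (5t+2c+4)(t−c).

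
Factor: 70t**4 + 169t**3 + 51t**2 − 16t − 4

(2t + 1)(5t + 1)(7t − 2)(t + 2)

Among the possible rational roots, t = 2/7 is a root, so (7t − 2) divides it; the quotient is 10t**3 + 27t**2 + 15t + 2.
Next, t = −1/5 is a root, so (5t + 1) is a factor; dividing leaves 2t**2 + 5t + 2.
The remaining quadratic factors as (2t + 1)(t + 2).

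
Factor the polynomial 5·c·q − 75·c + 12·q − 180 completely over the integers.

Group as (5·c·q − 75·c) + (12·q − 180) = 5·c·(q − 15) + 12·(q − 15).
Both groups share the factor (q − 15).

(5·c + 12)·(q − 15)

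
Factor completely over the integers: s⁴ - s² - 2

(s² + 1)·(s² - 2)

Substitute u = s² to get a quadratic in u, then factor.
s² - 2 is irreducible over ℤ (2 is not a perfect square).
s² + 1 is irreducible over ℤ (sum of squares).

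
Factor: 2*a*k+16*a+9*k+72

Group as (2*a*k+16*a) + (9*k+72) = 2*a*(k+8) + 9*(k+8).
Both groups share the factor (k+8).

(2*a+9)*(k+8)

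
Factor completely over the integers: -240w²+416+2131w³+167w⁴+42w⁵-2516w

Trying the rational-root candidates, w = 1/6 is a root, so (6w-1) divides it; the quotient is 7w⁴+29w³+360w²+20w-416.
Then w = 1 is a root, giving the factor (w-1) and quotient 7w³+36w²+396w+416.
Continuing, w = -8/7 is a root, so (7w+8) divides it; the quotient is w²+4w+52.
The quadratic w²+4w+52 has discriminant -192 < 0 and is irreducible over ℤ.

(6w-1)(7w+8)(w-1)(w²+4w+52)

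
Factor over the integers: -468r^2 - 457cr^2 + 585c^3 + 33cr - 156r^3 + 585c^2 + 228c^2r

Group: 15c(39c^2 + 49cr + 39c + 12r^2 + 36r) - 13r(39c^2 + 49cr + 39c + 12r^2 + 36r); both groups contain (39c^2 + 49cr + 39c + 12r^2 + 36r), so (15c - 13r) is a factor with cofactor 39c^2 + 49cr + 39c + 12r^2 + 36r.
The cofactor groups again: 39c^2 + 49cr + 39c + 12r^2 + 36r = 3c(13c + 12r) + (r + 3)(13c + 12r); both groups contain (13c + 12r), giving (3c + r + 3)(13c + 12r).

(13c + 12r)(15c - 13r)(3c + r + 3)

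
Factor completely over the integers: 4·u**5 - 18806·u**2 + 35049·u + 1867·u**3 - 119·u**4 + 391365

(4·u + 13)·(u - 15)·(u - 9)·(u**2 - 9·u + 223)

Among the possible rational roots, u = 9 is a root, so (u - 9) divides it; the quotient is 4·u**4 - 83·u**3 + 1120·u**2 - 8726·u - 43485.
Next, u = -13/4 is a root, giving the factor (4·u + 13) and quotient u**3 - 24·u**2 + 358·u - 3345.
Next, u = 15 is a root, so (u - 15) divides it; the quotient is u**2 - 9·u + 223.
The quadratic u**2 - 9·u + 223 has discriminant -811 < 0 and is irreducible over ℤ.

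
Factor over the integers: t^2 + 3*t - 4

Two integers with product -4 and sum 3 are 4 and -1.

(t + 4)*(t - 1)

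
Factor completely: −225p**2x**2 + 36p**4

9p**2(2p + 5x)(2p − 5x)

Factor out 9p**2, leaving 4p**2 − 25x**2, which is a difference of two squares.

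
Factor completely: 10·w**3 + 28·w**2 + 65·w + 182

Group as (10·w**3 + 65·w) + (28·w**2 + 182) = 5·w·(2·w**2 + 13) + 14·(2·w**2 + 13).
Both groups share the factor (2·w**2 + 13).

(5·w + 14)·(2·w**2 + 13)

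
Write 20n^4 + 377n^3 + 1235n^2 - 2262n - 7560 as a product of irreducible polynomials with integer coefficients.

Testing divisors of the constant over divisors of the leading coefficient, n = 12/5 is a root, so (5n - 12) divides it; the quotient is 4n^3 + 85n^2 + 451n + 630.
Next, n = -9/4 is a root, giving the factor (4n + 9) and quotient n^2 + 19n + 70.
The remaining quadratic factors as (n + 14)(n + 5).

(4n + 9)(5n - 12)(n + 14)(n + 5)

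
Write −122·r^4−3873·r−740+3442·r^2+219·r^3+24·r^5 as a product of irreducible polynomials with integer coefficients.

(4·r−5)·(6·r+1)·(r+4)·(r^2−8·r+37)

Testing divisors of the constant over divisors of the leading coefficient, r = 5/4 is a root, giving the factor (4·r−5) and quotient 6·r^4−23·r^3+26·r^2+893·r+148.
Continuing, r = −4 is a root, so (r+4) divides it; the quotient is 6·r^3−47·r^2+214·r+37.
Then r = −1/6 is a root, giving the factor (6·r+1) and quotient r^2−8·r+37.
The quadratic r^2−8·r+37 has discriminant −84 < 0 and is irreducible over ℤ.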